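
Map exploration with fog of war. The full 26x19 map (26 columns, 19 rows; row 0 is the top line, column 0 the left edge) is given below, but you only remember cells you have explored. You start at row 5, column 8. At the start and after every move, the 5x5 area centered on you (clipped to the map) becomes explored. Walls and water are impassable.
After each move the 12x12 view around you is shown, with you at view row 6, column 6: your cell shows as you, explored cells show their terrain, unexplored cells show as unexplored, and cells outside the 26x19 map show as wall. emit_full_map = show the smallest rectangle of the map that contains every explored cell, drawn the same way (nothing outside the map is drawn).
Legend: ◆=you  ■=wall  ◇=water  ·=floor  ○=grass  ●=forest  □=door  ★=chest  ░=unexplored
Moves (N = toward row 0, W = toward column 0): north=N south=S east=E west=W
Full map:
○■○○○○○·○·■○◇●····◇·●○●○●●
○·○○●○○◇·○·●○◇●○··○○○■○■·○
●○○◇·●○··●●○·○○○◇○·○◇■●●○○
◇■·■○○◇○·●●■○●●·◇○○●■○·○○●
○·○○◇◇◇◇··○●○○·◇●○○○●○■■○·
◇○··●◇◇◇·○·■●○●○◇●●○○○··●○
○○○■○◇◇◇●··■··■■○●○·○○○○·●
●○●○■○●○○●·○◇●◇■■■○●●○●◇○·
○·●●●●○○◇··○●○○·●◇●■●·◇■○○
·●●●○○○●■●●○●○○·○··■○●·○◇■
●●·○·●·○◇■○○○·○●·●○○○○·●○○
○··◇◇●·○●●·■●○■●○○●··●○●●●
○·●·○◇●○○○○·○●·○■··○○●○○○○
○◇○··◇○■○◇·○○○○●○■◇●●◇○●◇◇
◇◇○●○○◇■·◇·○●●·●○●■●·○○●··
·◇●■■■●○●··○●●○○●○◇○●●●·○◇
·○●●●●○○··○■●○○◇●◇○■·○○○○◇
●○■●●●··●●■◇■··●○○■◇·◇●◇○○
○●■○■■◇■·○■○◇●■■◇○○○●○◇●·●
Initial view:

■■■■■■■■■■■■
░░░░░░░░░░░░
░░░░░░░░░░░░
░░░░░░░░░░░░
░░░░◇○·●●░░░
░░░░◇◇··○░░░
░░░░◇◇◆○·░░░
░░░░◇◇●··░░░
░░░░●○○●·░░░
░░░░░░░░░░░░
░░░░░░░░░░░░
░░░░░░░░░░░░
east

■■■■■■■■■■■■
░░░░░░░░░░░░
░░░░░░░░░░░░
░░░░░░░░░░░░
░░░◇○·●●■░░░
░░░◇◇··○●░░░
░░░◇◇·◆·■░░░
░░░◇◇●··■░░░
░░░●○○●·○░░░
░░░░░░░░░░░░
░░░░░░░░░░░░
░░░░░░░░░░░░

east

■■■■■■■■■■■■
░░░░░░░░░░░░
░░░░░░░░░░░░
░░░░░░░░░░░░
░░◇○·●●■○░░░
░░◇◇··○●○░░░
░░◇◇·○◆■●░░░
░░◇◇●··■·░░░
░░●○○●·○◇░░░
░░░░░░░░░░░░
░░░░░░░░░░░░
░░░░░░░░░░░░

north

■■■■■■■■■■■■
■■■■■■■■■■■■
░░░░░░░░░░░░
░░░░░░░░░░░░
░░░░·●●○·░░░
░░◇○·●●■○░░░
░░◇◇··◆●○░░░
░░◇◇·○·■●░░░
░░◇◇●··■·░░░
░░●○○●·○◇░░░
░░░░░░░░░░░░
░░░░░░░░░░░░

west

■■■■■■■■■■■■
■■■■■■■■■■■■
░░░░░░░░░░░░
░░░░░░░░░░░░
░░░░··●●○·░░
░░░◇○·●●■○░░
░░░◇◇·◆○●○░░
░░░◇◇·○·■●░░
░░░◇◇●··■·░░
░░░●○○●·○◇░░
░░░░░░░░░░░░
░░░░░░░░░░░░

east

■■■■■■■■■■■■
■■■■■■■■■■■■
░░░░░░░░░░░░
░░░░░░░░░░░░
░░░··●●○·░░░
░░◇○·●●■○░░░
░░◇◇··◆●○░░░
░░◇◇·○·■●░░░
░░◇◇●··■·░░░
░░●○○●·○◇░░░
░░░░░░░░░░░░
░░░░░░░░░░░░

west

■■■■■■■■■■■■
■■■■■■■■■■■■
░░░░░░░░░░░░
░░░░░░░░░░░░
░░░░··●●○·░░
░░░◇○·●●■○░░
░░░◇◇·◆○●○░░
░░░◇◇·○·■●░░
░░░◇◇●··■·░░
░░░●○○●·○◇░░
░░░░░░░░░░░░
░░░░░░░░░░░░

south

■■■■■■■■■■■■
░░░░░░░░░░░░
░░░░░░░░░░░░
░░░░··●●○·░░
░░░◇○·●●■○░░
░░░◇◇··○●○░░
░░░◇◇·◆·■●░░
░░░◇◇●··■·░░
░░░●○○●·○◇░░
░░░░░░░░░░░░
░░░░░░░░░░░░
░░░░░░░░░░░░

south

░░░░░░░░░░░░
░░░░░░░░░░░░
░░░░··●●○·░░
░░░◇○·●●■○░░
░░░◇◇··○●○░░
░░░◇◇·○·■●░░
░░░◇◇●◆·■·░░
░░░●○○●·○◇░░
░░░░○◇··○░░░
░░░░░░░░░░░░
░░░░░░░░░░░░
░░░░░░░░░░░░

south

░░░░░░░░░░░░
░░░░··●●○·░░
░░░◇○·●●■○░░
░░░◇◇··○●○░░
░░░◇◇·○·■●░░
░░░◇◇●··■·░░
░░░●○○◆·○◇░░
░░░░○◇··○░░░
░░░░●■●●○░░░
░░░░░░░░░░░░
░░░░░░░░░░░░
░░░░░░░░░░░░

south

░░░░··●●○·░░
░░░◇○·●●■○░░
░░░◇◇··○●○░░
░░░◇◇·○·■●░░
░░░◇◇●··■·░░
░░░●○○●·○◇░░
░░░░○◇◆·○░░░
░░░░●■●●○░░░
░░░░○◇■○○░░░
░░░░░░░░░░░░
░░░░░░░░░░░░
░░░░░░░░░░░░

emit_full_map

░··●●○·
◇○·●●■○
◇◇··○●○
◇◇·○·■●
◇◇●··■·
●○○●·○◇
░○◇◆·○░
░●■●●○░
░○◇■○○░

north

░░░░░░░░░░░░
░░░░··●●○·░░
░░░◇○·●●■○░░
░░░◇◇··○●○░░
░░░◇◇·○·■●░░
░░░◇◇●··■·░░
░░░●○○◆·○◇░░
░░░░○◇··○░░░
░░░░●■●●○░░░
░░░░○◇■○○░░░
░░░░░░░░░░░░
░░░░░░░░░░░░

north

░░░░░░░░░░░░
░░░░░░░░░░░░
░░░░··●●○·░░
░░░◇○·●●■○░░
░░░◇◇··○●○░░
░░░◇◇·○·■●░░
░░░◇◇●◆·■·░░
░░░●○○●·○◇░░
░░░░○◇··○░░░
░░░░●■●●○░░░
░░░░○◇■○○░░░
░░░░░░░░░░░░

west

░░░░░░░░░░░░
░░░░░░░░░░░░
░░░░░··●●○·░
░░░░◇○·●●■○░
░░░░◇◇··○●○░
░░░░◇◇·○·■●░
░░░░◇◇◆··■·░
░░░░●○○●·○◇░
░░░░○○◇··○░░
░░░░░●■●●○░░
░░░░░○◇■○○░░
░░░░░░░░░░░░

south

░░░░░░░░░░░░
░░░░░··●●○·░
░░░░◇○·●●■○░
░░░░◇◇··○●○░
░░░░◇◇·○·■●░
░░░░◇◇●··■·░
░░░░●○◆●·○◇░
░░░░○○◇··○░░
░░░░○●■●●○░░
░░░░░○◇■○○░░
░░░░░░░░░░░░
░░░░░░░░░░░░

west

░░░░░░░░░░░░
░░░░░░··●●○·
░░░░░◇○·●●■○
░░░░░◇◇··○●○
░░░░◇◇◇·○·■●
░░░░◇◇◇●··■·
░░░░○●◆○●·○◇
░░░░●○○◇··○░
░░░░○○●■●●○░
░░░░░░○◇■○○░
░░░░░░░░░░░░
░░░░░░░░░░░░

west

░░░░░░░░░░░░
░░░░░░░··●●○
░░░░░░◇○·●●■
░░░░░░◇◇··○●
░░░░●◇◇◇·○·■
░░░░○◇◇◇●··■
░░░░■○◆○○●·○
░░░░●●○○◇··○
░░░░○○○●■●●○
░░░░░░░○◇■○○
░░░░░░░░░░░░
░░░░░░░░░░░░

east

░░░░░░░░░░░░
░░░░░░··●●○·
░░░░░◇○·●●■○
░░░░░◇◇··○●○
░░░●◇◇◇·○·■●
░░░○◇◇◇●··■·
░░░■○●◆○●·○◇
░░░●●○○◇··○░
░░░○○○●■●●○░
░░░░░░○◇■○○░
░░░░░░░░░░░░
░░░░░░░░░░░░

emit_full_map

░░░··●●○·
░░◇○·●●■○
░░◇◇··○●○
●◇◇◇·○·■●
○◇◇◇●··■·
■○●◆○●·○◇
●●○○◇··○░
○○○●■●●○░
░░░○◇■○○░

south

░░░░░░··●●○·
░░░░░◇○·●●■○
░░░░░◇◇··○●○
░░░●◇◇◇·○·■●
░░░○◇◇◇●··■·
░░░■○●○○●·○◇
░░░●●○◆◇··○░
░░░○○○●■●●○░
░░░░●·○◇■○○░
░░░░░░░░░░░░
░░░░░░░░░░░░
░░░░░░░░░░░░

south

░░░░░◇○·●●■○
░░░░░◇◇··○●○
░░░●◇◇◇·○·■●
░░░○◇◇◇●··■·
░░░■○●○○●·○◇
░░░●●○○◇··○░
░░░○○○◆■●●○░
░░░░●·○◇■○○░
░░░░●·○●●░░░
░░░░░░░░░░░░
░░░░░░░░░░░░
░░░░░░░░░░░░

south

░░░░░◇◇··○●○
░░░●◇◇◇·○·■●
░░░○◇◇◇●··■·
░░░■○●○○●·○◇
░░░●●○○◇··○░
░░░○○○●■●●○░
░░░░●·◆◇■○○░
░░░░●·○●●░░░
░░░░◇●○○○░░░
░░░░░░░░░░░░
░░░░░░░░░░░░
░░░░░░░░░░░░

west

░░░░░░◇◇··○●
░░░░●◇◇◇·○·■
░░░░○◇◇◇●··■
░░░░■○●○○●·○
░░░░●●○○◇··○
░░░░○○○●■●●○
░░░░·●◆○◇■○○
░░░░◇●·○●●░░
░░░░○◇●○○○░░
░░░░░░░░░░░░
░░░░░░░░░░░░
░░░░░░░░░░░░

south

░░░░●◇◇◇·○·■
░░░░○◇◇◇●··■
░░░░■○●○○●·○
░░░░●●○○◇··○
░░░░○○○●■●●○
░░░░·●·○◇■○○
░░░░◇●◆○●●░░
░░░░○◇●○○○░░
░░░░·◇○■○░░░
░░░░░░░░░░░░
░░░░░░░░░░░░
░░░░░░░░░░░░

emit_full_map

░░░··●●○·
░░◇○·●●■○
░░◇◇··○●○
●◇◇◇·○·■●
○◇◇◇●··■·
■○●○○●·○◇
●●○○◇··○░
○○○●■●●○░
·●·○◇■○○░
◇●◆○●●░░░
○◇●○○○░░░
·◇○■○░░░░

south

░░░░○◇◇◇●··■
░░░░■○●○○●·○
░░░░●●○○◇··○
░░░░○○○●■●●○
░░░░·●·○◇■○○
░░░░◇●·○●●░░
░░░░○◇◆○○○░░
░░░░·◇○■○░░░
░░░░○○◇■·░░░
░░░░░░░░░░░░
░░░░░░░░░░░░
░░░░░░░░░░░░

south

░░░░■○●○○●·○
░░░░●●○○◇··○
░░░░○○○●■●●○
░░░░·●·○◇■○○
░░░░◇●·○●●░░
░░░░○◇●○○○░░
░░░░·◇◆■○░░░
░░░░○○◇■·░░░
░░░░■■●○●░░░
░░░░░░░░░░░░
░░░░░░░░░░░░
░░░░░░░░░░░░

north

░░░░○◇◇◇●··■
░░░░■○●○○●·○
░░░░●●○○◇··○
░░░░○○○●■●●○
░░░░·●·○◇■○○
░░░░◇●·○●●░░
░░░░○◇◆○○○░░
░░░░·◇○■○░░░
░░░░○○◇■·░░░
░░░░■■●○●░░░
░░░░░░░░░░░░
░░░░░░░░░░░░

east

░░░○◇◇◇●··■·
░░░■○●○○●·○◇
░░░●●○○◇··○░
░░░○○○●■●●○░
░░░·●·○◇■○○░
░░░◇●·○●●░░░
░░░○◇●◆○○░░░
░░░·◇○■○◇░░░
░░░○○◇■·◇░░░
░░░■■●○●░░░░
░░░░░░░░░░░░
░░░░░░░░░░░░

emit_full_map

░░░··●●○·
░░◇○·●●■○
░░◇◇··○●○
●◇◇◇·○·■●
○◇◇◇●··■·
■○●○○●·○◇
●●○○◇··○░
○○○●■●●○░
·●·○◇■○○░
◇●·○●●░░░
○◇●◆○○░░░
·◇○■○◇░░░
○○◇■·◇░░░
■■●○●░░░░


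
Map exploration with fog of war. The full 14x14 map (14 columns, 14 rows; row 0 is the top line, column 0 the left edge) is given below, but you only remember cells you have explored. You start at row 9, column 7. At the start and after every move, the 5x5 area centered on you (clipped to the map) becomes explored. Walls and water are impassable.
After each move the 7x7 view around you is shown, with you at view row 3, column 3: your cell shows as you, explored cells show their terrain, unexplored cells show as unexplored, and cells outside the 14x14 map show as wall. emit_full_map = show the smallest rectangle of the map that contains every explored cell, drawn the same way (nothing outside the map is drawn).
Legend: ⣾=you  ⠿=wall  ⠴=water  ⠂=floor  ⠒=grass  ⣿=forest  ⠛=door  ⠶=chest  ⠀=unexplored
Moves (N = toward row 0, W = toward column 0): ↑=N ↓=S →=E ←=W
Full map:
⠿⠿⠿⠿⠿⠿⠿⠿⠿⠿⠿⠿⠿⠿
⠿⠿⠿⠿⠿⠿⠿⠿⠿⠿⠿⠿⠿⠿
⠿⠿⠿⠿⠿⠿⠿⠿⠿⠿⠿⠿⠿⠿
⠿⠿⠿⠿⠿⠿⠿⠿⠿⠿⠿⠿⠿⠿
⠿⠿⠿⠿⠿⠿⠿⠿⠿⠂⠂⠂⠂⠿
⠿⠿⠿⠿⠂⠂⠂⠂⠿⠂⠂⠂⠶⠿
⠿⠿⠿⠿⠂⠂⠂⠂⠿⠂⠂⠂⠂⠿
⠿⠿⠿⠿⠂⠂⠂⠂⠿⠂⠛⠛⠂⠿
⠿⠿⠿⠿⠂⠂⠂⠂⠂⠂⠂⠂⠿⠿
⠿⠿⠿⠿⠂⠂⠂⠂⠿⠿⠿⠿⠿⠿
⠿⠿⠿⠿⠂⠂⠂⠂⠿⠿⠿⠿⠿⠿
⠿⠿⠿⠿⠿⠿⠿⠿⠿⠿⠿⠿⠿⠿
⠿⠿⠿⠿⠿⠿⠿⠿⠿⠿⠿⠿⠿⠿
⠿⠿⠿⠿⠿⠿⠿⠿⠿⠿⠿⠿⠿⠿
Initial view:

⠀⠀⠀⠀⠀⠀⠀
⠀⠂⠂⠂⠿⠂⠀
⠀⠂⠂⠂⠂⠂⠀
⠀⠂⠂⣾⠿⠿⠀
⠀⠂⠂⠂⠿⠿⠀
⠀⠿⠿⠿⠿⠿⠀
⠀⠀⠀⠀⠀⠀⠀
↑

⠀⠀⠀⠀⠀⠀⠀
⠀⠂⠂⠂⠿⠂⠀
⠀⠂⠂⠂⠿⠂⠀
⠀⠂⠂⣾⠂⠂⠀
⠀⠂⠂⠂⠿⠿⠀
⠀⠂⠂⠂⠿⠿⠀
⠀⠿⠿⠿⠿⠿⠀

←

⠀⠀⠀⠀⠀⠀⠀
⠀⠂⠂⠂⠂⠿⠂
⠀⠂⠂⠂⠂⠿⠂
⠀⠂⠂⣾⠂⠂⠂
⠀⠂⠂⠂⠂⠿⠿
⠀⠂⠂⠂⠂⠿⠿
⠀⠀⠿⠿⠿⠿⠿

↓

⠀⠂⠂⠂⠂⠿⠂
⠀⠂⠂⠂⠂⠿⠂
⠀⠂⠂⠂⠂⠂⠂
⠀⠂⠂⣾⠂⠿⠿
⠀⠂⠂⠂⠂⠿⠿
⠀⠿⠿⠿⠿⠿⠿
⠀⠀⠀⠀⠀⠀⠀

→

⠂⠂⠂⠂⠿⠂⠀
⠂⠂⠂⠂⠿⠂⠀
⠂⠂⠂⠂⠂⠂⠀
⠂⠂⠂⣾⠿⠿⠀
⠂⠂⠂⠂⠿⠿⠀
⠿⠿⠿⠿⠿⠿⠀
⠀⠀⠀⠀⠀⠀⠀

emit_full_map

⠂⠂⠂⠂⠿⠂
⠂⠂⠂⠂⠿⠂
⠂⠂⠂⠂⠂⠂
⠂⠂⠂⣾⠿⠿
⠂⠂⠂⠂⠿⠿
⠿⠿⠿⠿⠿⠿

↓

⠂⠂⠂⠂⠿⠂⠀
⠂⠂⠂⠂⠂⠂⠀
⠂⠂⠂⠂⠿⠿⠀
⠂⠂⠂⣾⠿⠿⠀
⠿⠿⠿⠿⠿⠿⠀
⠀⠿⠿⠿⠿⠿⠀
⠀⠀⠀⠀⠀⠀⠀

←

⠀⠂⠂⠂⠂⠿⠂
⠀⠂⠂⠂⠂⠂⠂
⠀⠂⠂⠂⠂⠿⠿
⠀⠂⠂⣾⠂⠿⠿
⠀⠿⠿⠿⠿⠿⠿
⠀⠿⠿⠿⠿⠿⠿
⠀⠀⠀⠀⠀⠀⠀

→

⠂⠂⠂⠂⠿⠂⠀
⠂⠂⠂⠂⠂⠂⠀
⠂⠂⠂⠂⠿⠿⠀
⠂⠂⠂⣾⠿⠿⠀
⠿⠿⠿⠿⠿⠿⠀
⠿⠿⠿⠿⠿⠿⠀
⠀⠀⠀⠀⠀⠀⠀

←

⠀⠂⠂⠂⠂⠿⠂
⠀⠂⠂⠂⠂⠂⠂
⠀⠂⠂⠂⠂⠿⠿
⠀⠂⠂⣾⠂⠿⠿
⠀⠿⠿⠿⠿⠿⠿
⠀⠿⠿⠿⠿⠿⠿
⠀⠀⠀⠀⠀⠀⠀

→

⠂⠂⠂⠂⠿⠂⠀
⠂⠂⠂⠂⠂⠂⠀
⠂⠂⠂⠂⠿⠿⠀
⠂⠂⠂⣾⠿⠿⠀
⠿⠿⠿⠿⠿⠿⠀
⠿⠿⠿⠿⠿⠿⠀
⠀⠀⠀⠀⠀⠀⠀

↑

⠂⠂⠂⠂⠿⠂⠀
⠂⠂⠂⠂⠿⠂⠀
⠂⠂⠂⠂⠂⠂⠀
⠂⠂⠂⣾⠿⠿⠀
⠂⠂⠂⠂⠿⠿⠀
⠿⠿⠿⠿⠿⠿⠀
⠿⠿⠿⠿⠿⠿⠀

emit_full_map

⠂⠂⠂⠂⠿⠂
⠂⠂⠂⠂⠿⠂
⠂⠂⠂⠂⠂⠂
⠂⠂⠂⣾⠿⠿
⠂⠂⠂⠂⠿⠿
⠿⠿⠿⠿⠿⠿
⠿⠿⠿⠿⠿⠿


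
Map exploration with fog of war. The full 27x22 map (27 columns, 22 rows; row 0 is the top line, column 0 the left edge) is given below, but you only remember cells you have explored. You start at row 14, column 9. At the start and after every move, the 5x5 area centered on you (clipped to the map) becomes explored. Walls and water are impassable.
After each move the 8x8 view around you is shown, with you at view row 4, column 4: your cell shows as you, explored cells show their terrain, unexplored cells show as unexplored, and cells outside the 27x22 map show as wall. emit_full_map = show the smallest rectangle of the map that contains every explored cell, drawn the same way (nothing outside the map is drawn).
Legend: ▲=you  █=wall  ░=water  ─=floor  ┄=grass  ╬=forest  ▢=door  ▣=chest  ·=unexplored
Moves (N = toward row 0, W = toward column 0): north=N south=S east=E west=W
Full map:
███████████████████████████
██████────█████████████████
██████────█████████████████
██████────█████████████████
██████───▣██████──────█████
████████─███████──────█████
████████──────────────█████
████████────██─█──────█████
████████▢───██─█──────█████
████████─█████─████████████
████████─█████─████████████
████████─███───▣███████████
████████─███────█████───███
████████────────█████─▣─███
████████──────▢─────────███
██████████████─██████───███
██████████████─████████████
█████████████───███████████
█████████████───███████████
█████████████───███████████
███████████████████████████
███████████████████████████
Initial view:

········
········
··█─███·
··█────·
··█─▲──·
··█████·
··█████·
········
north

········
········
··█─███·
··█─███·
··█─▲──·
··█────·
··█████·
··█████·

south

········
··█─███·
··█─███·
··█────·
··█─▲──·
··█████·
··█████·
········

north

········
········
··█─███·
··█─███·
··█─▲──·
··█────·
··█████·
··█████·

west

········
········
··██─███
··██─███
··██▲───
··██────
··██████
···█████

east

········
········
·██─███·
·██─███·
·██─▲──·
·██────·
·██████·
··█████·

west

········
········
··██─███
··██─███
··██▲───
··██────
··██████
···█████

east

········
········
·██─███·
·██─███·
·██─▲──·
·██────·
·██████·
··█████·

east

········
········
██─███─·
██─███─·
██──▲──·
██─────·
███████·
·█████··

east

········
········
█─███──·
█─███──·
█───▲──·
█──────·
███████·
█████···

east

········
········
─███───·
─███───·
────▲──·
──────▢·
██████─·
████····

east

········
········
███───▣·
███────·
────▲──·
─────▢─·
█████─█·
███·····

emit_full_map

██─███───▣
██─███────
██─────▲──
██──────▢─
████████─█
·█████····

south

········
███───▣·
███────·
───────·
────▲▢─·
█████─█·
█████─█·
········

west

········
─███───▣
─███────
────────
────▲─▢─
██████─█
██████─█
········

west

········
█─███───
█─███───
█───────
█───▲──▢
███████─
███████─
········

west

········
██─███──
██─███──
██──────
██──▲───
████████
·███████
········

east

········
█─███───
█─███───
█───────
█───▲──▢
███████─
███████─
········

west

········
██─███──
██─███──
██──────
██──▲───
████████
·███████
········

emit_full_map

██─███───▣
██─███────
██────────
██──▲───▢─
████████─█
·███████─█


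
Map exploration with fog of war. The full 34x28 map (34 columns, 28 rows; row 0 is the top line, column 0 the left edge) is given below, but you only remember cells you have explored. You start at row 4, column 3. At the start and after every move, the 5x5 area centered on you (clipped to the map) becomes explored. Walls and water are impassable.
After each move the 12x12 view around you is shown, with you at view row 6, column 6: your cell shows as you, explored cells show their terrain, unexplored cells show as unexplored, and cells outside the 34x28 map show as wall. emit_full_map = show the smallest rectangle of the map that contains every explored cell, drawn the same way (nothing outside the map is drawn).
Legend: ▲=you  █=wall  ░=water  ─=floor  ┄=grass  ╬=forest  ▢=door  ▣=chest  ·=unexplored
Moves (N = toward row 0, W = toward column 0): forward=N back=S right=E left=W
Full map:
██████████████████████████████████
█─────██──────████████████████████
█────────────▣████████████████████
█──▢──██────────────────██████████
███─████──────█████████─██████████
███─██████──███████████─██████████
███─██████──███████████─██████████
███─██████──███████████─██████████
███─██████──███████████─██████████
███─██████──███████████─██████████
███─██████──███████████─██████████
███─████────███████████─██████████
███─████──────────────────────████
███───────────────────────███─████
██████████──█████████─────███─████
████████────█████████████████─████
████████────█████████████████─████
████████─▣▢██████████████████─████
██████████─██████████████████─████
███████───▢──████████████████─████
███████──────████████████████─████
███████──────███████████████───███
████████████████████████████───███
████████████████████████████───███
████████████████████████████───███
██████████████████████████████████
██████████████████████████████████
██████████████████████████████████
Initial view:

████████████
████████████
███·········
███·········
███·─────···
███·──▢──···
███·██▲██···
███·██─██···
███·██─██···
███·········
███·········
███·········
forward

████████████
████████████
████████████
███·········
███·─────···
███·─────···
███·──▲──···
███·██─██···
███·██─██···
███·██─██···
███·········
███·········

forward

████████████
████████████
████████████
████████████
███·█████···
███·─────···
███·──▲──···
███·──▢──···
███·██─██···
███·██─██···
███·██─██···
███·········

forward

████████████
████████████
████████████
████████████
████████████
███·█████···
███·──▲──···
███·─────···
███·──▢──···
███·██─██···
███·██─██···
███·██─██···

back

████████████
████████████
████████████
████████████
███·█████···
███·─────···
███·──▲──···
███·──▢──···
███·██─██···
███·██─██···
███·██─██···
███·········

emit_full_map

█████
─────
──▲──
──▢──
██─██
██─██
██─██

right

████████████
████████████
████████████
████████████
██·██████···
██·─────█···
██·───▲──···
██·──▢──█···
██·██─███···
██·██─██····
██·██─██····
██··········

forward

████████████
████████████
████████████
████████████
████████████
██·██████···
██·───▲─█···
██·──────···
██·──▢──█···
██·██─███···
██·██─██····
██·██─██····

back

████████████
████████████
████████████
████████████
██·██████···
██·─────█···
██·───▲──···
██·──▢──█···
██·██─███···
██·██─██····
██·██─██····
██··········

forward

████████████
████████████
████████████
████████████
████████████
██·██████···
██·───▲─█···
██·──────···
██·──▢──█···
██·██─███···
██·██─██····
██·██─██····

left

████████████
████████████
████████████
████████████
████████████
███·██████··
███·──▲──█··
███·──────··
███·──▢──█··
███·██─███··
███·██─██···
███·██─██···


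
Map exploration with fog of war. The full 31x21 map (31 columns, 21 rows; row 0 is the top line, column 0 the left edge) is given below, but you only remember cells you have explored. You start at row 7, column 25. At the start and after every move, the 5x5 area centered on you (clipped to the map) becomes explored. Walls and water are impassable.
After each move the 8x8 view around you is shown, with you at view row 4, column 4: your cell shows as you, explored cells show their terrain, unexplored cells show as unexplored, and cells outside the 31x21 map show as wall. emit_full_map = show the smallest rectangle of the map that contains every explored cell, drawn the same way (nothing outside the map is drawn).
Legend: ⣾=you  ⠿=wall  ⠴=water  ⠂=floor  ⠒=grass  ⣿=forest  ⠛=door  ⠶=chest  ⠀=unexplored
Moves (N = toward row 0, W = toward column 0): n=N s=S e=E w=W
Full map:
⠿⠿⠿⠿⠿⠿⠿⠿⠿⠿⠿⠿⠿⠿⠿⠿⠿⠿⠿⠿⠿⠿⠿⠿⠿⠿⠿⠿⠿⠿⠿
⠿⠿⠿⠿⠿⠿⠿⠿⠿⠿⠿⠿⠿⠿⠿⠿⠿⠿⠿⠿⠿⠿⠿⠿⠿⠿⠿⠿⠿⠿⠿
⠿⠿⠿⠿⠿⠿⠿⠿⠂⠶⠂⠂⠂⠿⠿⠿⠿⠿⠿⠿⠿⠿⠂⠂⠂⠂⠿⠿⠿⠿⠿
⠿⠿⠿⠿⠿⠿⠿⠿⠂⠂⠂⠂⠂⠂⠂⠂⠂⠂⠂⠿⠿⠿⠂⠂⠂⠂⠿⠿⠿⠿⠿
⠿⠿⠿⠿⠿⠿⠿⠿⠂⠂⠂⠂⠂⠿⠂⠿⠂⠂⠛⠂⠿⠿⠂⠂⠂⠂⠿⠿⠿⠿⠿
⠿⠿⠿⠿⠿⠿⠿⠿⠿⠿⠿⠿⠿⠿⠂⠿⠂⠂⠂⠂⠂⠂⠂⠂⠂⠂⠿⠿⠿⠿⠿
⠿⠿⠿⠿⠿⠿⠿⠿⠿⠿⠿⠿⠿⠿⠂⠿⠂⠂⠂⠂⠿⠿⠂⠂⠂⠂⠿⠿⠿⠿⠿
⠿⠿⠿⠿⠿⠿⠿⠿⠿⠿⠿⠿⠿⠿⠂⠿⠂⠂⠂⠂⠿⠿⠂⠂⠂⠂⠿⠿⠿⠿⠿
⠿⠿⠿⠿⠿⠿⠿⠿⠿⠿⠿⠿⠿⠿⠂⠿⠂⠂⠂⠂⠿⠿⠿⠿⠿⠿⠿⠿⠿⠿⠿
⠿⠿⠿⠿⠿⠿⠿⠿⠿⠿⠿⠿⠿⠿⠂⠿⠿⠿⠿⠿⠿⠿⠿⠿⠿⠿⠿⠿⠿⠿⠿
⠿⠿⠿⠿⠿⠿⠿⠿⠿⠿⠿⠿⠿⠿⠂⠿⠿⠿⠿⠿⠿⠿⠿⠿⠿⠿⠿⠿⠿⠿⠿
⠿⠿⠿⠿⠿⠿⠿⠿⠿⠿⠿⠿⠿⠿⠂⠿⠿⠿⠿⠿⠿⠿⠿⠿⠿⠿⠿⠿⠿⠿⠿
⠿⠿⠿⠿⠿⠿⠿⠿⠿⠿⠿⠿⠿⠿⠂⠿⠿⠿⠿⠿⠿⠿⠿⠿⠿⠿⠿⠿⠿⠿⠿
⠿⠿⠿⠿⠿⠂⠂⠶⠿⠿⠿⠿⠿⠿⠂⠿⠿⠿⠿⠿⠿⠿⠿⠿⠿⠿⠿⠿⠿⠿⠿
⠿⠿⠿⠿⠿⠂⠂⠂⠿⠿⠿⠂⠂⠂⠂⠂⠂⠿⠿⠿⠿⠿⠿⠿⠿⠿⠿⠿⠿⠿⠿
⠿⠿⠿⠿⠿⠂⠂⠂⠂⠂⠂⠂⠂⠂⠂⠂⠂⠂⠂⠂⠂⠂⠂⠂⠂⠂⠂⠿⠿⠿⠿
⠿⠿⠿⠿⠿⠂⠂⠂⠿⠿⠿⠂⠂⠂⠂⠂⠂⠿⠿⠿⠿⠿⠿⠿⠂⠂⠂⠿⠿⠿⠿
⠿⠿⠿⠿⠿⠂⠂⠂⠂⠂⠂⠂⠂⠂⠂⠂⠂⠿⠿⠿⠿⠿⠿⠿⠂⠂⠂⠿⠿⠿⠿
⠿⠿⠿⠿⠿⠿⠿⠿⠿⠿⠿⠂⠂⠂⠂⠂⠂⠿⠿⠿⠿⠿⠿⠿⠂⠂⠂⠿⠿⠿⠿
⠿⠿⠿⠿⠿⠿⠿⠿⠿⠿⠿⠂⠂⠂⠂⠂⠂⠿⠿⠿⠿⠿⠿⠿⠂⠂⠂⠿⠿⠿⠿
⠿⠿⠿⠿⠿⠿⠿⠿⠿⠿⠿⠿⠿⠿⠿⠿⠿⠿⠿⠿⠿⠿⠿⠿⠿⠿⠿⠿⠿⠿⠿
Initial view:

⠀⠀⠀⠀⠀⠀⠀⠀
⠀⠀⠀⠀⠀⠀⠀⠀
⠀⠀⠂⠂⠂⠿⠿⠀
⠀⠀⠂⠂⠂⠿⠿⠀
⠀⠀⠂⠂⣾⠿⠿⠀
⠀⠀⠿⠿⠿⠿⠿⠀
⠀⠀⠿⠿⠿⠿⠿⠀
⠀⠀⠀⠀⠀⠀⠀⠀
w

⠀⠀⠀⠀⠀⠀⠀⠀
⠀⠀⠀⠀⠀⠀⠀⠀
⠀⠀⠂⠂⠂⠂⠿⠿
⠀⠀⠂⠂⠂⠂⠿⠿
⠀⠀⠂⠂⣾⠂⠿⠿
⠀⠀⠿⠿⠿⠿⠿⠿
⠀⠀⠿⠿⠿⠿⠿⠿
⠀⠀⠀⠀⠀⠀⠀⠀

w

⠀⠀⠀⠀⠀⠀⠀⠀
⠀⠀⠀⠀⠀⠀⠀⠀
⠀⠀⠂⠂⠂⠂⠂⠿
⠀⠀⠿⠂⠂⠂⠂⠿
⠀⠀⠿⠂⣾⠂⠂⠿
⠀⠀⠿⠿⠿⠿⠿⠿
⠀⠀⠿⠿⠿⠿⠿⠿
⠀⠀⠀⠀⠀⠀⠀⠀

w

⠀⠀⠀⠀⠀⠀⠀⠀
⠀⠀⠀⠀⠀⠀⠀⠀
⠀⠀⠂⠂⠂⠂⠂⠂
⠀⠀⠿⠿⠂⠂⠂⠂
⠀⠀⠿⠿⣾⠂⠂⠂
⠀⠀⠿⠿⠿⠿⠿⠿
⠀⠀⠿⠿⠿⠿⠿⠿
⠀⠀⠀⠀⠀⠀⠀⠀

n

⠀⠀⠀⠀⠀⠀⠀⠀
⠀⠀⠀⠀⠀⠀⠀⠀
⠀⠀⠿⠿⠂⠂⠂⠀
⠀⠀⠂⠂⠂⠂⠂⠂
⠀⠀⠿⠿⣾⠂⠂⠂
⠀⠀⠿⠿⠂⠂⠂⠂
⠀⠀⠿⠿⠿⠿⠿⠿
⠀⠀⠿⠿⠿⠿⠿⠿

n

⠀⠀⠀⠀⠀⠀⠀⠀
⠀⠀⠀⠀⠀⠀⠀⠀
⠀⠀⠿⠿⠂⠂⠂⠀
⠀⠀⠿⠿⠂⠂⠂⠀
⠀⠀⠂⠂⣾⠂⠂⠂
⠀⠀⠿⠿⠂⠂⠂⠂
⠀⠀⠿⠿⠂⠂⠂⠂
⠀⠀⠿⠿⠿⠿⠿⠿

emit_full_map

⠿⠿⠂⠂⠂⠀⠀⠀
⠿⠿⠂⠂⠂⠀⠀⠀
⠂⠂⣾⠂⠂⠂⠿⠿
⠿⠿⠂⠂⠂⠂⠿⠿
⠿⠿⠂⠂⠂⠂⠿⠿
⠿⠿⠿⠿⠿⠿⠿⠿
⠿⠿⠿⠿⠿⠿⠿⠿

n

⠀⠀⠀⠀⠀⠀⠀⠀
⠀⠀⠀⠀⠀⠀⠀⠀
⠀⠀⠿⠿⠂⠂⠂⠀
⠀⠀⠿⠿⠂⠂⠂⠀
⠀⠀⠿⠿⣾⠂⠂⠀
⠀⠀⠂⠂⠂⠂⠂⠂
⠀⠀⠿⠿⠂⠂⠂⠂
⠀⠀⠿⠿⠂⠂⠂⠂

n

⠿⠿⠿⠿⠿⠿⠿⠿
⠀⠀⠀⠀⠀⠀⠀⠀
⠀⠀⠿⠿⠿⠿⠿⠀
⠀⠀⠿⠿⠂⠂⠂⠀
⠀⠀⠿⠿⣾⠂⠂⠀
⠀⠀⠿⠿⠂⠂⠂⠀
⠀⠀⠂⠂⠂⠂⠂⠂
⠀⠀⠿⠿⠂⠂⠂⠂

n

⠿⠿⠿⠿⠿⠿⠿⠿
⠿⠿⠿⠿⠿⠿⠿⠿
⠀⠀⠿⠿⠿⠿⠿⠀
⠀⠀⠿⠿⠿⠿⠿⠀
⠀⠀⠿⠿⣾⠂⠂⠀
⠀⠀⠿⠿⠂⠂⠂⠀
⠀⠀⠿⠿⠂⠂⠂⠀
⠀⠀⠂⠂⠂⠂⠂⠂

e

⠿⠿⠿⠿⠿⠿⠿⠿
⠿⠿⠿⠿⠿⠿⠿⠿
⠀⠿⠿⠿⠿⠿⠿⠀
⠀⠿⠿⠿⠿⠿⠿⠀
⠀⠿⠿⠂⣾⠂⠂⠀
⠀⠿⠿⠂⠂⠂⠂⠀
⠀⠿⠿⠂⠂⠂⠂⠀
⠀⠂⠂⠂⠂⠂⠂⠿

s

⠿⠿⠿⠿⠿⠿⠿⠿
⠀⠿⠿⠿⠿⠿⠿⠀
⠀⠿⠿⠿⠿⠿⠿⠀
⠀⠿⠿⠂⠂⠂⠂⠀
⠀⠿⠿⠂⣾⠂⠂⠀
⠀⠿⠿⠂⠂⠂⠂⠀
⠀⠂⠂⠂⠂⠂⠂⠿
⠀⠿⠿⠂⠂⠂⠂⠿

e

⠿⠿⠿⠿⠿⠿⠿⠿
⠿⠿⠿⠿⠿⠿⠀⠀
⠿⠿⠿⠿⠿⠿⠿⠀
⠿⠿⠂⠂⠂⠂⠿⠀
⠿⠿⠂⠂⣾⠂⠿⠀
⠿⠿⠂⠂⠂⠂⠿⠀
⠂⠂⠂⠂⠂⠂⠿⠿
⠿⠿⠂⠂⠂⠂⠿⠿

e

⠿⠿⠿⠿⠿⠿⠿⠿
⠿⠿⠿⠿⠿⠀⠀⠀
⠿⠿⠿⠿⠿⠿⠿⠀
⠿⠂⠂⠂⠂⠿⠿⠀
⠿⠂⠂⠂⣾⠿⠿⠀
⠿⠂⠂⠂⠂⠿⠿⠀
⠂⠂⠂⠂⠂⠿⠿⠀
⠿⠂⠂⠂⠂⠿⠿⠀

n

⠿⠿⠿⠿⠿⠿⠿⠿
⠿⠿⠿⠿⠿⠿⠿⠿
⠿⠿⠿⠿⠿⠿⠿⠀
⠿⠿⠿⠿⠿⠿⠿⠀
⠿⠂⠂⠂⣾⠿⠿⠀
⠿⠂⠂⠂⠂⠿⠿⠀
⠿⠂⠂⠂⠂⠿⠿⠀
⠂⠂⠂⠂⠂⠿⠿⠀

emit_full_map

⠿⠿⠿⠿⠿⠿⠿⠿
⠿⠿⠿⠿⠿⠿⠿⠿
⠿⠿⠂⠂⠂⣾⠿⠿
⠿⠿⠂⠂⠂⠂⠿⠿
⠿⠿⠂⠂⠂⠂⠿⠿
⠂⠂⠂⠂⠂⠂⠿⠿
⠿⠿⠂⠂⠂⠂⠿⠿
⠿⠿⠂⠂⠂⠂⠿⠿
⠿⠿⠿⠿⠿⠿⠿⠿
⠿⠿⠿⠿⠿⠿⠿⠿

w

⠿⠿⠿⠿⠿⠿⠿⠿
⠿⠿⠿⠿⠿⠿⠿⠿
⠿⠿⠿⠿⠿⠿⠿⠿
⠿⠿⠿⠿⠿⠿⠿⠿
⠿⠿⠂⠂⣾⠂⠿⠿
⠿⠿⠂⠂⠂⠂⠿⠿
⠿⠿⠂⠂⠂⠂⠿⠿
⠂⠂⠂⠂⠂⠂⠿⠿

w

⠿⠿⠿⠿⠿⠿⠿⠿
⠿⠿⠿⠿⠿⠿⠿⠿
⠀⠿⠿⠿⠿⠿⠿⠿
⠀⠿⠿⠿⠿⠿⠿⠿
⠀⠿⠿⠂⣾⠂⠂⠿
⠀⠿⠿⠂⠂⠂⠂⠿
⠀⠿⠿⠂⠂⠂⠂⠿
⠀⠂⠂⠂⠂⠂⠂⠿

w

⠿⠿⠿⠿⠿⠿⠿⠿
⠿⠿⠿⠿⠿⠿⠿⠿
⠀⠀⠿⠿⠿⠿⠿⠿
⠀⠀⠿⠿⠿⠿⠿⠿
⠀⠀⠿⠿⣾⠂⠂⠂
⠀⠀⠿⠿⠂⠂⠂⠂
⠀⠀⠿⠿⠂⠂⠂⠂
⠀⠀⠂⠂⠂⠂⠂⠂

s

⠿⠿⠿⠿⠿⠿⠿⠿
⠀⠀⠿⠿⠿⠿⠿⠿
⠀⠀⠿⠿⠿⠿⠿⠿
⠀⠀⠿⠿⠂⠂⠂⠂
⠀⠀⠿⠿⣾⠂⠂⠂
⠀⠀⠿⠿⠂⠂⠂⠂
⠀⠀⠂⠂⠂⠂⠂⠂
⠀⠀⠿⠿⠂⠂⠂⠂

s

⠀⠀⠿⠿⠿⠿⠿⠿
⠀⠀⠿⠿⠿⠿⠿⠿
⠀⠀⠿⠿⠂⠂⠂⠂
⠀⠀⠿⠿⠂⠂⠂⠂
⠀⠀⠿⠿⣾⠂⠂⠂
⠀⠀⠂⠂⠂⠂⠂⠂
⠀⠀⠿⠿⠂⠂⠂⠂
⠀⠀⠿⠿⠂⠂⠂⠂

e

⠀⠿⠿⠿⠿⠿⠿⠿
⠀⠿⠿⠿⠿⠿⠿⠿
⠀⠿⠿⠂⠂⠂⠂⠿
⠀⠿⠿⠂⠂⠂⠂⠿
⠀⠿⠿⠂⣾⠂⠂⠿
⠀⠂⠂⠂⠂⠂⠂⠿
⠀⠿⠿⠂⠂⠂⠂⠿
⠀⠿⠿⠂⠂⠂⠂⠿

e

⠿⠿⠿⠿⠿⠿⠿⠿
⠿⠿⠿⠿⠿⠿⠿⠿
⠿⠿⠂⠂⠂⠂⠿⠿
⠿⠿⠂⠂⠂⠂⠿⠿
⠿⠿⠂⠂⣾⠂⠿⠿
⠂⠂⠂⠂⠂⠂⠿⠿
⠿⠿⠂⠂⠂⠂⠿⠿
⠿⠿⠂⠂⠂⠂⠿⠿

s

⠿⠿⠿⠿⠿⠿⠿⠿
⠿⠿⠂⠂⠂⠂⠿⠿
⠿⠿⠂⠂⠂⠂⠿⠿
⠿⠿⠂⠂⠂⠂⠿⠿
⠂⠂⠂⠂⣾⠂⠿⠿
⠿⠿⠂⠂⠂⠂⠿⠿
⠿⠿⠂⠂⠂⠂⠿⠿
⠿⠿⠿⠿⠿⠿⠿⠿

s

⠿⠿⠂⠂⠂⠂⠿⠿
⠿⠿⠂⠂⠂⠂⠿⠿
⠿⠿⠂⠂⠂⠂⠿⠿
⠂⠂⠂⠂⠂⠂⠿⠿
⠿⠿⠂⠂⣾⠂⠿⠿
⠿⠿⠂⠂⠂⠂⠿⠿
⠿⠿⠿⠿⠿⠿⠿⠿
⠿⠿⠿⠿⠿⠿⠿⠿

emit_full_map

⠿⠿⠿⠿⠿⠿⠿⠿
⠿⠿⠿⠿⠿⠿⠿⠿
⠿⠿⠂⠂⠂⠂⠿⠿
⠿⠿⠂⠂⠂⠂⠿⠿
⠿⠿⠂⠂⠂⠂⠿⠿
⠂⠂⠂⠂⠂⠂⠿⠿
⠿⠿⠂⠂⣾⠂⠿⠿
⠿⠿⠂⠂⠂⠂⠿⠿
⠿⠿⠿⠿⠿⠿⠿⠿
⠿⠿⠿⠿⠿⠿⠿⠿

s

⠿⠿⠂⠂⠂⠂⠿⠿
⠿⠿⠂⠂⠂⠂⠿⠿
⠂⠂⠂⠂⠂⠂⠿⠿
⠿⠿⠂⠂⠂⠂⠿⠿
⠿⠿⠂⠂⣾⠂⠿⠿
⠿⠿⠿⠿⠿⠿⠿⠿
⠿⠿⠿⠿⠿⠿⠿⠿
⠀⠀⠀⠀⠀⠀⠀⠀

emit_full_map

⠿⠿⠿⠿⠿⠿⠿⠿
⠿⠿⠿⠿⠿⠿⠿⠿
⠿⠿⠂⠂⠂⠂⠿⠿
⠿⠿⠂⠂⠂⠂⠿⠿
⠿⠿⠂⠂⠂⠂⠿⠿
⠂⠂⠂⠂⠂⠂⠿⠿
⠿⠿⠂⠂⠂⠂⠿⠿
⠿⠿⠂⠂⣾⠂⠿⠿
⠿⠿⠿⠿⠿⠿⠿⠿
⠿⠿⠿⠿⠿⠿⠿⠿
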